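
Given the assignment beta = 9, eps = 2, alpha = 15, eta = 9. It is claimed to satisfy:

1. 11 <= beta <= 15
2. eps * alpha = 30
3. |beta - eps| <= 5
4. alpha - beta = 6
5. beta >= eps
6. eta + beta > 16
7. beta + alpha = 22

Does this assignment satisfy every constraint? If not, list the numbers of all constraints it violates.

The assignment fails constraints 1, 3, and 7.

1. beta = 9 is outside [11, 15]  no
2. eps * alpha = 2 * 15 = 30  yes
3. |9 - 2| = 7; 7 > 5, exceeds bound 5  no
4. alpha - beta = 15 - 9 = 6  yes
5. beta = 9, eps = 2; 9 ≥ 2  yes
6. eta + beta = 9 + 9 = 18; 18 > 16  yes
7. beta + alpha = 9 + 15 = 24, not 22  no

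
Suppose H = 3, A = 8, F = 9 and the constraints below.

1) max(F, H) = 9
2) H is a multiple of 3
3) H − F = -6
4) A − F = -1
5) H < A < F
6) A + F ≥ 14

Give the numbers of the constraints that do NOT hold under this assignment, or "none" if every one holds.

1) max(9, 3) = 9 — OK.
2) 3 / 3 = 1, so 3 divides 3 — OK.
3) H − F = 3 − 9 = -6 — OK.
4) A − F = 8 − 9 = -1 — OK.
5) values 3 < 8 < 9 — OK.
6) A + F = 8 + 9 = 17; 17 ≥ 14 — OK.

All constraints are satisfied.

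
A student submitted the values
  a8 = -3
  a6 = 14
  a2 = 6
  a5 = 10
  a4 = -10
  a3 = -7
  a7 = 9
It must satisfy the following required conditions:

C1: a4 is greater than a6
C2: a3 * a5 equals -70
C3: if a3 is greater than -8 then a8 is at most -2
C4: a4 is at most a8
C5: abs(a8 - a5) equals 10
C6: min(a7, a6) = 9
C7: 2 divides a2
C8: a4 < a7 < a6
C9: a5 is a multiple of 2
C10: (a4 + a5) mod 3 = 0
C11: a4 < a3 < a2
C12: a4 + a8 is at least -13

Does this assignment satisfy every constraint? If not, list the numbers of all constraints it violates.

Violated: 1 and 5.

C1: a4 = -10, a6 = 14; -10 ≤ 14 (want >)  fails
C2: a3 * a5 = -7 * 10 = -70  holds
C3: a3 = -7 > -8, so we need a8 ≤ -2; a8 = -3 ≤ -2  holds
C4: a4 = -10, a8 = -3; -10 ≤ -3  holds
C5: abs(-3 - 10) = 13, not 10  fails
C6: min(9, 14) = 9  holds
C7: 6 / 2 = 3, so 2 divides 6  holds
C8: values -10 < 9 < 14  holds
C9: 10 / 2 = 5, so 2 divides 10  holds
C10: a4 + a5 = 0; 0 mod 3 = 0  holds
C11: values -10 < -7 < 6  holds
C12: a4 + a8 = -10 + (-3) = -13; -13 ≥ -13  holds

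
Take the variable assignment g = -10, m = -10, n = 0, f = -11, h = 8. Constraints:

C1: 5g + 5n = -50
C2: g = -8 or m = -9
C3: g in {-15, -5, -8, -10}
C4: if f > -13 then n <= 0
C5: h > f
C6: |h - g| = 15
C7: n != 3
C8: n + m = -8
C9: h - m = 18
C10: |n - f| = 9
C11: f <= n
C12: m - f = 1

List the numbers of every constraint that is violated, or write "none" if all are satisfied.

Violated: 2, 6, 8, and 10.

C1: 5g + 5n = 5(-10) + 5(0) = -50 — OK.
C2: g = -10 ≠ -8 and m = -10 ≠ -9; both disjuncts false — violated.
C3: g = -10 is in {-15, -5, -8, -10} — OK.
C4: f = -11 > -13, so we need n ≤ 0; n = 0 ≤ 0 — OK.
C5: h = 8, f = -11; 8 > -11 — OK.
C6: |8 - (-10)| = 18, not 15 — violated.
C7: n = 0, and 0 ≠ 3 — OK.
C8: n + m = 0 + (-10) = -10, not -8 — violated.
C9: h - m = 8 - (-10) = 18 — OK.
C10: |0 - (-11)| = 11, not 9 — violated.
C11: f = -11, n = 0; -11 ≤ 0 — OK.
C12: m - f = -10 - (-11) = 1 — OK.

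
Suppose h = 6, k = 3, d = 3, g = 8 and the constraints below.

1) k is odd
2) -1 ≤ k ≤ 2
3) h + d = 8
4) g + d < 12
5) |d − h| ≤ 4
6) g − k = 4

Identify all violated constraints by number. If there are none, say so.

Violated: 2, 3, and 6.

1) k = 3 is odd  ✔
2) k = 3 is outside [-1, 2]  ✘
3) h + d = 6 + 3 = 9, not 8  ✘
4) g + d = 8 + 3 = 11; 11 < 12  ✔
5) |3 − 6| = 3; 3 ≤ 4  ✔
6) g − k = 8 − 3 = 5, not 4  ✘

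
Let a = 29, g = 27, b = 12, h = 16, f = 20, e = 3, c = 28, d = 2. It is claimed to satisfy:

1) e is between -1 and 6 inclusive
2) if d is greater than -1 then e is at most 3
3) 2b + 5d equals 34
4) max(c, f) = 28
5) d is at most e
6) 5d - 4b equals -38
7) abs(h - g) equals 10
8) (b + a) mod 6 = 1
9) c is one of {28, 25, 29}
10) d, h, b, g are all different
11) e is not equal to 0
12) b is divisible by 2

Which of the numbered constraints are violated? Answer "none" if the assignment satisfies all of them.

The assignment fails constraints 7 and 8.

1) e = 3 lies in [-1, 6]  yes
2) d = 2 > -1, so we need e ≤ 3; e = 3 ≤ 3  yes
3) 2b + 5d = 2(12) + 5(2) = 34  yes
4) max(28, 20) = 28  yes
5) d = 2, e = 3; 2 ≤ 3  yes
6) 5d - 4b = 5(2) - 4(12) = -38  yes
7) abs(16 - 27) = 11, not 10  no
8) b + a = 41; 41 mod 6 = 5, not 1  no
9) c = 28 is in {28, 25, 29}  yes
10) values 2, 16, 12, 27 are pairwise distinct  yes
11) e = 3, and 3 ≠ 0  yes
12) 12 / 2 = 6, so 2 divides 12  yes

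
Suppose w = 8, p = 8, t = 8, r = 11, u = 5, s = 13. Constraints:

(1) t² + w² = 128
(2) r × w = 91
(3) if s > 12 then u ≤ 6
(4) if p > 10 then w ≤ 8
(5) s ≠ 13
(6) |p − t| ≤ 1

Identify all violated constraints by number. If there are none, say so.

(1) t² + w² = 8² + 8² = 64 + 64 = 128  holds
(2) r × w = 11 × 8 = 88, not 91  fails
(3) s = 13 > 12, so we need u ≤ 6; u = 5 ≤ 6  holds
(4) p = 8, not > 10; antecedent false, conditional vacuously true  holds
(5) s = 13, but 13 is required to differ  fails
(6) |8 − 8| = 0; 0 ≤ 1  holds

Violated: 2, 5.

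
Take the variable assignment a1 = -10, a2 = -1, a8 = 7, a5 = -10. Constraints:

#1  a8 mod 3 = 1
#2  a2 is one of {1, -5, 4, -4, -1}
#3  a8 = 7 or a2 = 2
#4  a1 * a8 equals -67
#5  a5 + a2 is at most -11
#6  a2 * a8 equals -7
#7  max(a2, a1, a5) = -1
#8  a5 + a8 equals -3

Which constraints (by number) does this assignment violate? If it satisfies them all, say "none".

#1 7 mod 3 = 1 — holds.
#2 a2 = -1 is in {1, -5, 4, -4, -1} — holds.
#3 a8 = 7 = 7 (first disjunct) — holds.
#4 a1 * a8 = -10 * 7 = -70, not -67 — fails.
#5 a5 + a2 = -10 + (-1) = -11; -11 ≤ -11 — holds.
#6 a2 * a8 = -1 * 7 = -7 — holds.
#7 max(-1, -10, -10) = -1 — holds.
#8 a5 + a8 = -10 + 7 = -3 — holds.

Constraint 4 does not hold.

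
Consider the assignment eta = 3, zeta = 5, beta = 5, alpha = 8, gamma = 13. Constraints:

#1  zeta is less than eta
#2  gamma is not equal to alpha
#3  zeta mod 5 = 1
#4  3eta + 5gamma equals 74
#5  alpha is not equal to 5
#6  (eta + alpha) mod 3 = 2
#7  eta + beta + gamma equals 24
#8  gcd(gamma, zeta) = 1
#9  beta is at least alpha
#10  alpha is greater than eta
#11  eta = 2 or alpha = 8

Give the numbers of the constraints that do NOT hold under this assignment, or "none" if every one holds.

No — constraints 1, 3, 7, and 9 are not satisfied.

#1 zeta = 5, eta = 3; 5 ≥ 3 (want <)  ✘
#2 gamma = 13, alpha = 8; distinct  ✔
#3 5 mod 5 = 0, not 1  ✘
#4 3eta + 5gamma = 3(3) + 5(13) = 74  ✔
#5 alpha = 8, and 8 ≠ 5  ✔
#6 eta + alpha = 11; 11 mod 3 = 2  ✔
#7 eta + beta + gamma = 3 + 5 + 13 = 21, not 24  ✘
#8 gcd(13, 5) = 1  ✔
#9 beta = 5, alpha = 8; 5 < 8 (want ≥)  ✘
#10 alpha = 8, eta = 3; 8 > 3  ✔
#11 eta = 3 ≠ 2, but alpha = 8 = 8 (second disjunct)  ✔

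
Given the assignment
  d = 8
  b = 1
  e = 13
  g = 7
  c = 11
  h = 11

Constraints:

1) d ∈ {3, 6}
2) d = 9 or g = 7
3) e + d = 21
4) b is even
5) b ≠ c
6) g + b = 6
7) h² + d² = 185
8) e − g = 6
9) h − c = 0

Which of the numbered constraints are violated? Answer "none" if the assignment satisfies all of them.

The assignment fails constraints 1, 4, and 6.

1) d = 8 is not in {3, 6} — fails.
2) d = 8 ≠ 9, but g = 7 = 7 (second disjunct) — holds.
3) e + d = 13 + 8 = 21 — holds.
4) b = 1 is odd — fails.
5) b = 1, c = 11; distinct — holds.
6) g + b = 7 + 1 = 8, not 6 — fails.
7) h² + d² = 11² + 8² = 121 + 64 = 185 — holds.
8) e − g = 13 − 7 = 6 — holds.
9) h − c = 11 − 11 = 0 — holds.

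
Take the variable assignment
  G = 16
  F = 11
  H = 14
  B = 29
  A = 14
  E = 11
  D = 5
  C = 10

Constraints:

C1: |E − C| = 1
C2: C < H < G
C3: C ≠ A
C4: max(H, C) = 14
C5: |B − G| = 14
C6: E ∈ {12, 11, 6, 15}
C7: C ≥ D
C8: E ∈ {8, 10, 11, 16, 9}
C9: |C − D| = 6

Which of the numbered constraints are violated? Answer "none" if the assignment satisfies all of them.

C1: |11 − 10| = 1 — holds.
C2: values 10 < 14 < 16 — holds.
C3: C = 10, A = 14; distinct — holds.
C4: max(14, 10) = 14 — holds.
C5: |29 − 16| = 13, not 14 — does not hold.
C6: E = 11 is in {12, 11, 6, 15} — holds.
C7: C = 10, D = 5; 10 ≥ 5 — holds.
C8: E = 11 is in {8, 10, 11, 16, 9} — holds.
C9: |10 − 5| = 5, not 6 — does not hold.

Constraints 5, 9 do not hold.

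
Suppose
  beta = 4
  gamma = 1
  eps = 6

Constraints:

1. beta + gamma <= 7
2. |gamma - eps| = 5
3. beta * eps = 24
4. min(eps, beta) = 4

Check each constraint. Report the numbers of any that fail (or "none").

All constraints are satisfied.

1. beta + gamma = 4 + 1 = 5; 5 ≤ 7 — satisfied.
2. |1 - 6| = 5 — satisfied.
3. beta * eps = 4 * 6 = 24 — satisfied.
4. min(6, 4) = 4 — satisfied.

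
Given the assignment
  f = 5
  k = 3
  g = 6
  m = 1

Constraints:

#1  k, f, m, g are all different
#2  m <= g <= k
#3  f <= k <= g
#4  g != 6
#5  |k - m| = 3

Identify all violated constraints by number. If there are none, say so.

#1 values 3, 5, 1, 6 are pairwise distinct — holds.
#2 values 1, 6, 3; g = 6 is not <= k = 3 — does not hold.
#3 values 5, 3, 6; f = 5 is not <= k = 3 — does not hold.
#4 g = 6, but 6 is required to differ — does not hold.
#5 |3 - 1| = 2, not 3 — does not hold.

Violated: 2, 3, 4, and 5.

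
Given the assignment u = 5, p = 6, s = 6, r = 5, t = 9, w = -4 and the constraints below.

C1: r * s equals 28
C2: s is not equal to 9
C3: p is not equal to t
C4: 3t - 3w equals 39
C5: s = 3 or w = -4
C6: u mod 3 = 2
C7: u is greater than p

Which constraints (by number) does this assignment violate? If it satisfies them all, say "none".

C1: r * s = 5 * 6 = 30, not 28  ✗
C2: s = 6, and 6 ≠ 9  ✓
C3: p = 6, t = 9; distinct  ✓
C4: 3t - 3w = 3(9) - 3(-4) = 39  ✓
C5: s = 6 ≠ 3, but w = -4 = -4 (second disjunct)  ✓
C6: 5 mod 3 = 2  ✓
C7: u = 5, p = 6; 5 ≤ 6 (want >)  ✗

Constraints 1 and 7 are violated.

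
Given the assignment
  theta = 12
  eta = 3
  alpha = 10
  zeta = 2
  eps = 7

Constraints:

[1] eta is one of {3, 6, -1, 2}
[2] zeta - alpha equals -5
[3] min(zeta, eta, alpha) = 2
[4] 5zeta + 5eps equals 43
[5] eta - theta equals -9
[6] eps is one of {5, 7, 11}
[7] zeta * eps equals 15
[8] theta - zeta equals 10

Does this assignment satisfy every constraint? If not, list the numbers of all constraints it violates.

Constraints 2, 4, and 7 are violated.

[1] eta = 3 is in {3, 6, -1, 2}  ✔
[2] zeta - alpha = 2 - 10 = -8, not -5  ✘
[3] min(2, 3, 10) = 2  ✔
[4] 5zeta + 5eps = 5(2) + 5(7) = 45, not 43  ✘
[5] eta - theta = 3 - 12 = -9  ✔
[6] eps = 7 is in {5, 7, 11}  ✔
[7] zeta * eps = 2 * 7 = 14, not 15  ✘
[8] theta - zeta = 12 - 2 = 10  ✔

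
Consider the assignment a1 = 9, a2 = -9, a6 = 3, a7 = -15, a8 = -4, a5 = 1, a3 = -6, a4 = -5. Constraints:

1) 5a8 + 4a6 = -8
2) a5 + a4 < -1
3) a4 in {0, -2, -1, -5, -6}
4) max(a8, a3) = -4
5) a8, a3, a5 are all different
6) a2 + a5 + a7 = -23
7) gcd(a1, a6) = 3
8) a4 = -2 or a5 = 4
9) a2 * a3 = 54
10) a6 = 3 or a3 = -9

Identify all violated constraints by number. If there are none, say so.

1) 5a8 + 4a6 = 5(-4) + 4(3) = -8  true
2) a5 + a4 = 1 + (-5) = -4; -4 < -1  true
3) a4 = -5 is in {0, -2, -1, -5, -6}  true
4) max(-4, -6) = -4  true
5) values -4, -6, 1 are pairwise distinct  true
6) a2 + a5 + a7 = -9 + 1 + (-15) = -23  true
7) gcd(9, 3) = 3  true
8) a4 = -5 ≠ -2 and a5 = 1 ≠ 4; both disjuncts false  false
9) a2 * a3 = -9 * (-6) = 54  true
10) a6 = 3 = 3 (first disjunct)  true

The assignment fails constraint 8.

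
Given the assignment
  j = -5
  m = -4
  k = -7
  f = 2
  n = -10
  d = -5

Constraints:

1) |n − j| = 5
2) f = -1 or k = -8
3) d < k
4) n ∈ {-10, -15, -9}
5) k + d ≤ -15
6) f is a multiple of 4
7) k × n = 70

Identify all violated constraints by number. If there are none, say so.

The assignment fails constraints 2, 3, 5, and 6.

1) |-10 − (-5)| = 5 — holds.
2) f = 2 ≠ -1 and k = -7 ≠ -8; both disjuncts false — fails.
3) d = -5, k = -7; -5 ≥ -7 (want <) — fails.
4) n = -10 is in {-10, -15, -9} — holds.
5) k + d = -7 + (-5) = -12; -12 > -15, bound -15 not met — fails.
6) 2 = 4×0 + 2, so 4 does not divide 2 — fails.
7) k × n = -7 × (-10) = 70 — holds.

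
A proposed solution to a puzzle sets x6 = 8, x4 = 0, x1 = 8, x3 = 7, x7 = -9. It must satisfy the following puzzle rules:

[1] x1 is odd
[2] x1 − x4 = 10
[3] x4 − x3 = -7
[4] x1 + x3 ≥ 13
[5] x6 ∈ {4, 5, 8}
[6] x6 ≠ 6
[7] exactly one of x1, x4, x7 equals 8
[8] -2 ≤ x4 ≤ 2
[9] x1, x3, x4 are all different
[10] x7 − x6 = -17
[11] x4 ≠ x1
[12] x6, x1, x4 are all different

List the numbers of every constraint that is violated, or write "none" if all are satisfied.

[1] x1 = 8 is even  FAIL
[2] x1 − x4 = 8 − 0 = 8, not 10  FAIL
[3] x4 − x3 = 0 − 7 = -7  OK
[4] x1 + x3 = 8 + 7 = 15; 15 ≥ 13  OK
[5] x6 = 8 is in {4, 5, 8}  OK
[6] x6 = 8, and 8 ≠ 6  OK
[7] x1=8, x4=0, x7=-9; 1 of them equals 8  OK
[8] x4 = 0 lies in [-2, 2]  OK
[9] values 8, 7, 0 are pairwise distinct  OK
[10] x7 − x6 = -9 − 8 = -17  OK
[11] x4 = 0, x1 = 8; distinct  OK
[12] x6 = x1 = 8, not all different  FAIL

No — constraints 1, 2, and 12 are not satisfied.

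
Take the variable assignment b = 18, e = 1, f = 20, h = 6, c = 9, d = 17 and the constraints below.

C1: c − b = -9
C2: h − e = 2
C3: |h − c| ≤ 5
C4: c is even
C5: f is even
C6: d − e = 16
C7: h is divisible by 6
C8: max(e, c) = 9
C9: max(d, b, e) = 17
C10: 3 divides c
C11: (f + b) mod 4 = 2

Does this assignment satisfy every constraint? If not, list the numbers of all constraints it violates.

No — constraints 2, 4, and 9 are not satisfied.

C1: c − b = 9 − 18 = -9  true
C2: h − e = 6 − 1 = 5, not 2  false
C3: |6 − 9| = 3; 3 ≤ 5  true
C4: c = 9 is odd  false
C5: f = 20 is even  true
C6: d − e = 17 − 1 = 16  true
C7: 6 / 6 = 1, so 6 divides 6  true
C8: max(1, 9) = 9  true
C9: max(17, 18, 1) = 18, not 17  false
C10: 9 / 3 = 3, so 3 divides 9  true
C11: f + b = 38; 38 mod 4 = 2  true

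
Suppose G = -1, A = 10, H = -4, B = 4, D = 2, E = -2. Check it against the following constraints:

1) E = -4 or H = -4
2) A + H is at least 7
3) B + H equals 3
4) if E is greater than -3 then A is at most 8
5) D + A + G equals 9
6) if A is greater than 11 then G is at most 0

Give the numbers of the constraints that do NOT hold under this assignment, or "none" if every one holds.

1) E = -2 ≠ -4, but H = -4 = -4 (second disjunct)  OK
2) A + H = 10 + (-4) = 6; 6 < 7, bound 7 not met  FAIL
3) B + H = 4 + (-4) = 0, not 3  FAIL
4) E = -2 > -3, so we need A ≤ 8; but A = 10 > 8  FAIL
5) D + A + G = 2 + 10 + (-1) = 11, not 9  FAIL
6) A = 10, not > 11; antecedent false, conditional vacuously true  OK

Violated: 2, 3, 4, 5.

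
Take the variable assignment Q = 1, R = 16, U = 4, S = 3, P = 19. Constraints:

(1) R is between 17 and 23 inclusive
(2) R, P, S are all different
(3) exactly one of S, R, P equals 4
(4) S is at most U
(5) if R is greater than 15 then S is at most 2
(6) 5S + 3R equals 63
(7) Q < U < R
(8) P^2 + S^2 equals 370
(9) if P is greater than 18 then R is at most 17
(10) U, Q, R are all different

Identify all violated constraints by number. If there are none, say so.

Violated: 1, 3, and 5.

(1) R = 16 is outside [17, 23] — fails.
(2) values 16, 19, 3 are pairwise distinct — holds.
(3) S=3, R=16, P=19; 0 of them equal 4, not exactly one — fails.
(4) S = 3, U = 4; 3 ≤ 4 — holds.
(5) R = 16 > 15, so we need S ≤ 2; but S = 3 > 2 — fails.
(6) 5S + 3R = 5(3) + 3(16) = 63 — holds.
(7) values 1 < 4 < 16 — holds.
(8) P^2 + S^2 = 19^2 + 3^2 = 361 + 9 = 370 — holds.
(9) P = 19 > 18, so we need R ≤ 17; R = 16 ≤ 17 — holds.
(10) values 4, 1, 16 are pairwise distinct — holds.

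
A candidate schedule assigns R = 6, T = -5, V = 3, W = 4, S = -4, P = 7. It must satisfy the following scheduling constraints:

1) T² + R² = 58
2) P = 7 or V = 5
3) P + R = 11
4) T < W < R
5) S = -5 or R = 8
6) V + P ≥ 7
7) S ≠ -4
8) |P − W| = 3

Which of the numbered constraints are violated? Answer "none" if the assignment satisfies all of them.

Constraints 1, 3, 5, and 7 are violated.

1) T² + R² = (-5)² + 6² = 25 + 36 = 61, not 58 — violated.
2) P = 7 = 7 (first disjunct) — OK.
3) P + R = 7 + 6 = 13, not 11 — violated.
4) values -5 < 4 < 6 — OK.
5) S = -4 ≠ -5 and R = 6 ≠ 8; both disjuncts false — violated.
6) V + P = 3 + 7 = 10; 10 ≥ 7 — OK.
7) S = -4, but -4 is required to differ — violated.
8) |7 − 4| = 3 — OK.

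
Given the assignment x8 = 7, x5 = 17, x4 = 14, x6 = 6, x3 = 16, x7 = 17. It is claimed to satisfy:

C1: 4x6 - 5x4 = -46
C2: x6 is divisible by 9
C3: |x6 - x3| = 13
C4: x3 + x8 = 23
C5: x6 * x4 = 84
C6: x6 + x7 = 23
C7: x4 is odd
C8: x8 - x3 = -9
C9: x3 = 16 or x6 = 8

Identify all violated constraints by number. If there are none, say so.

The assignment fails constraints 2, 3, and 7.

C1: 4x6 - 5x4 = 4(6) - 5(14) = -46 — holds.
C2: 6 = 9*0 + 6, so 9 does not divide 6 — does not hold.
C3: |6 - 16| = 10, not 13 — does not hold.
C4: x3 + x8 = 16 + 7 = 23 — holds.
C5: x6 * x4 = 6 * 14 = 84 — holds.
C6: x6 + x7 = 6 + 17 = 23 — holds.
C7: x4 = 14 is even — does not hold.
C8: x8 - x3 = 7 - 16 = -9 — holds.
C9: x3 = 16 = 16 (first disjunct) — holds.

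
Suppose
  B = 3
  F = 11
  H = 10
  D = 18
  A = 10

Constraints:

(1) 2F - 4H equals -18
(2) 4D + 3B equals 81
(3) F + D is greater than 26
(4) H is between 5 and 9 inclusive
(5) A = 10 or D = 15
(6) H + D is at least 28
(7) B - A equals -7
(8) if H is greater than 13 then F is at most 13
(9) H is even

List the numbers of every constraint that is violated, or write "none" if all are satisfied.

No — constraint 4 is not satisfied.

(1) 2F - 4H = 2(11) - 4(10) = -18 — holds.
(2) 4D + 3B = 4(18) + 3(3) = 81 — holds.
(3) F + D = 11 + 18 = 29; 29 > 26 — holds.
(4) H = 10 is outside [5, 9] — fails.
(5) A = 10 = 10 (first disjunct) — holds.
(6) H + D = 10 + 18 = 28; 28 ≥ 28 — holds.
(7) B - A = 3 - 10 = -7 — holds.
(8) H = 10, not > 13; antecedent false, conditional vacuously true — holds.
(9) H = 10 is even — holds.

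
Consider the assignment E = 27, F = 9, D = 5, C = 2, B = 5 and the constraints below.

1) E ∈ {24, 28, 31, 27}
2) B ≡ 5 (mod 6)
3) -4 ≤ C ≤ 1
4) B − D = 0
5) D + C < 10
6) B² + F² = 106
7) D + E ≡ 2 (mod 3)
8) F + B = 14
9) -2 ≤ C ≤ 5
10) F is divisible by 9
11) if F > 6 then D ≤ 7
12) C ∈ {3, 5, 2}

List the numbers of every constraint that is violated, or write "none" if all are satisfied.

The assignment fails constraint 3.

1) E = 27 is in {24, 28, 31, 27} — holds.
2) 5 mod 6 = 5 — holds.
3) C = 2 is outside [-4, 1] — fails.
4) B − D = 5 − 5 = 0 — holds.
5) D + C = 5 + 2 = 7; 7 < 10 — holds.
6) B² + F² = 5² + 9² = 25 + 81 = 106 — holds.
7) D + E = 32; 32 mod 3 = 2 — holds.
8) F + B = 9 + 5 = 14 — holds.
9) C = 2 lies in [-2, 5] — holds.
10) 9 / 9 = 1, so 9 divides 9 — holds.
11) F = 9 > 6, so we need D ≤ 7; D = 5 ≤ 7 — holds.
12) C = 2 is in {3, 5, 2} — holds.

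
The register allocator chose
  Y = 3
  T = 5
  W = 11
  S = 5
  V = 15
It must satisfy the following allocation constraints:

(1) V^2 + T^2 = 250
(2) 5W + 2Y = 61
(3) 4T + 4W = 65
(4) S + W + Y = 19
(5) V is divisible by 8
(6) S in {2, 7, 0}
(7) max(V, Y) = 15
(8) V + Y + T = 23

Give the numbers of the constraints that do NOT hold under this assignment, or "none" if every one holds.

(1) V^2 + T^2 = 15^2 + 5^2 = 225 + 25 = 250  true
(2) 5W + 2Y = 5(11) + 2(3) = 61  true
(3) 4T + 4W = 4(5) + 4(11) = 64, not 65  false
(4) S + W + Y = 5 + 11 + 3 = 19  true
(5) 15 = 8*1 + 7, so 8 does not divide 15  false
(6) S = 5 is not in {2, 7, 0}  false
(7) max(15, 3) = 15  true
(8) V + Y + T = 15 + 3 + 5 = 23  true

No — constraints 3, 5, and 6 are not satisfied.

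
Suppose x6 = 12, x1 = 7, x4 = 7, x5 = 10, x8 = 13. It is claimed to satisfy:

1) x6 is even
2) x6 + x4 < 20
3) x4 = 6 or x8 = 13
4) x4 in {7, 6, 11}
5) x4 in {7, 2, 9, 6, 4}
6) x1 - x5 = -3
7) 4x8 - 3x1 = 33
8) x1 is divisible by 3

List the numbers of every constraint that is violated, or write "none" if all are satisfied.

1) x6 = 12 is even — OK.
2) x6 + x4 = 12 + 7 = 19; 19 < 20 — OK.
3) x4 = 7 ≠ 6, but x8 = 13 = 13 (second disjunct) — OK.
4) x4 = 7 is in {7, 6, 11} — OK.
5) x4 = 7 is in {7, 2, 9, 6, 4} — OK.
6) x1 - x5 = 7 - 10 = -3 — OK.
7) 4x8 - 3x1 = 4(13) - 3(7) = 31, not 33 — violated.
8) 7 = 3*2 + 1, so 3 does not divide 7 — violated.

No — constraints 7 and 8 are not satisfied.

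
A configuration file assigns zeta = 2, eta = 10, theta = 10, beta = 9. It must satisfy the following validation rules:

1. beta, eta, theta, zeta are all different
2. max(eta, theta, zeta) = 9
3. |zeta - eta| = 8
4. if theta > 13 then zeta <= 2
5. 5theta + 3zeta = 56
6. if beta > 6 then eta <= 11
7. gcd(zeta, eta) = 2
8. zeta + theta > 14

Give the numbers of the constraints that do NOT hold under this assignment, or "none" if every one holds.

No — constraints 1, 2, and 8 are not satisfied.

1. eta = theta = 10, not all different — does not hold.
2. max(10, 10, 2) = 10, not 9 — does not hold.
3. |2 - 10| = 8 — holds.
4. theta = 10, not > 13; antecedent false, conditional vacuously true — holds.
5. 5theta + 3zeta = 5(10) + 3(2) = 56 — holds.
6. beta = 9 > 6, so we need eta ≤ 11; eta = 10 ≤ 11 — holds.
7. gcd(2, 10) = 2 — holds.
8. zeta + theta = 2 + 10 = 12; 12 ≤ 14, bound 14 not met — does not hold.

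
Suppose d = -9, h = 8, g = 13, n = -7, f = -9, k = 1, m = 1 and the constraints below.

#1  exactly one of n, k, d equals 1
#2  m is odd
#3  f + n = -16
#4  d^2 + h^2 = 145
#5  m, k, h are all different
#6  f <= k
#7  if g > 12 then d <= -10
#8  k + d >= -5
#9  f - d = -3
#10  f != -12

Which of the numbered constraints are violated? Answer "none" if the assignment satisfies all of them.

#1 n=-7, k=1, d=-9; 1 of them equals 1  holds
#2 m = 1 is odd  holds
#3 f + n = -9 + (-7) = -16  holds
#4 d^2 + h^2 = (-9)^2 + 8^2 = 81 + 64 = 145  holds
#5 m = k = 1, not all different  fails
#6 f = -9, k = 1; -9 ≤ 1  holds
#7 g = 13 > 12, so we need d ≤ -10; but d = -9 > -10  fails
#8 k + d = 1 + (-9) = -8; -8 < -5, bound -5 not met  fails
#9 f - d = -9 - (-9) = 0, not -3  fails
#10 f = -9, and -9 ≠ -12  holds

Constraints 5, 7, 8, and 9 do not hold.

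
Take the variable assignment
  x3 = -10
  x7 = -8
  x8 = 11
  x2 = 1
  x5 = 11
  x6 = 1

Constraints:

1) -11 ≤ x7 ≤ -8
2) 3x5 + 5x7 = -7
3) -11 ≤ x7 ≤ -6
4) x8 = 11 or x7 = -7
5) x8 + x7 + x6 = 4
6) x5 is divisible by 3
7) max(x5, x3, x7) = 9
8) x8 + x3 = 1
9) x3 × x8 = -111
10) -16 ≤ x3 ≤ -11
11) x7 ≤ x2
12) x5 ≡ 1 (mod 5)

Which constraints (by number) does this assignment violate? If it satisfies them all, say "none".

1) x7 = -8 lies in [-11, -8]  yes
2) 3x5 + 5x7 = 3(11) + 5(-8) = -7  yes
3) x7 = -8 lies in [-11, -6]  yes
4) x8 = 11 = 11 (first disjunct)  yes
5) x8 + x7 + x6 = 11 + (-8) + 1 = 4  yes
6) 11 = 3×3 + 2, so 3 does not divide 11  no
7) max(11, -10, -8) = 11, not 9  no
8) x8 + x3 = 11 + (-10) = 1  yes
9) x3 × x8 = -10 × 11 = -110, not -111  no
10) x3 = -10 is outside [-16, -11]  no
11) x7 = -8, x2 = 1; -8 ≤ 1  yes
12) 11 mod 5 = 1  yes

No — constraints 6, 7, 9, and 10 are not satisfied.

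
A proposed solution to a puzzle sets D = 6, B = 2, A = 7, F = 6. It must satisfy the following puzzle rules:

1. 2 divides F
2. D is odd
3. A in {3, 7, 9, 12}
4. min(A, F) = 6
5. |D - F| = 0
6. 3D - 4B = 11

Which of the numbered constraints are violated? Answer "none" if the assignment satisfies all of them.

Constraints 2 and 6 do not hold.

1. 6 / 2 = 3, so 2 divides 6  ✔
2. D = 6 is even  ✘
3. A = 7 is in {3, 7, 9, 12}  ✔
4. min(7, 6) = 6  ✔
5. |6 - 6| = 0  ✔
6. 3D - 4B = 3(6) - 4(2) = 10, not 11  ✘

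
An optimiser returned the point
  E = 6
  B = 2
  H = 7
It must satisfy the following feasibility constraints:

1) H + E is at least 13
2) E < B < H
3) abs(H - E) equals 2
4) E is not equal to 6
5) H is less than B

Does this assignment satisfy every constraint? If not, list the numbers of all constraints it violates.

1) H + E = 7 + 6 = 13; 13 ≥ 13 — holds.
2) values 6, 2, 7; E = 6 is not < B = 2 — does not hold.
3) abs(7 - 6) = 1, not 2 — does not hold.
4) E = 6, but 6 is required to differ — does not hold.
5) H = 7, B = 2; 7 ≥ 2 (want <) — does not hold.

No — constraints 2, 3, 4, 5 are not satisfied.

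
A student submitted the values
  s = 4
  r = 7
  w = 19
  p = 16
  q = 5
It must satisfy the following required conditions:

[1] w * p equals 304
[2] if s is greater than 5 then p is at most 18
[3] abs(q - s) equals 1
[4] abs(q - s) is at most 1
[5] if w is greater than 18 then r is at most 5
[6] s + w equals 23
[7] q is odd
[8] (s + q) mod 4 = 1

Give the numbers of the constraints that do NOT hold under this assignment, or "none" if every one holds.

No — constraint 5 is not satisfied.

[1] w * p = 19 * 16 = 304  ✔
[2] s = 4, not > 5; antecedent false, conditional vacuously true  ✔
[3] abs(5 - 4) = 1  ✔
[4] abs(5 - 4) = 1; 1 ≤ 1  ✔
[5] w = 19 > 18, so we need r ≤ 5; but r = 7 > 5  ✘
[6] s + w = 4 + 19 = 23  ✔
[7] q = 5 is odd  ✔
[8] s + q = 9; 9 mod 4 = 1  ✔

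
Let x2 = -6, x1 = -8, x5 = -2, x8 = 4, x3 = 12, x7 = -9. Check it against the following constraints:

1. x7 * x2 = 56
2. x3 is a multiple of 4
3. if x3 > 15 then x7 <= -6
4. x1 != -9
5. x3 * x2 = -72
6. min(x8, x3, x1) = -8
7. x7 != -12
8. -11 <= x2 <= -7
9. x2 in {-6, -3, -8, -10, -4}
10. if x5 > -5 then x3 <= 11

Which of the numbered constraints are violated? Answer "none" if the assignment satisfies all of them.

Constraints 1, 8, 10 do not hold.

1. x7 * x2 = -9 * (-6) = 54, not 56  no
2. 12 / 4 = 3, so 4 divides 12  yes
3. x3 = 12, not > 15; antecedent false, conditional vacuously true  yes
4. x1 = -8, and -8 ≠ -9  yes
5. x3 * x2 = 12 * (-6) = -72  yes
6. min(4, 12, -8) = -8  yes
7. x7 = -9, and -9 ≠ -12  yes
8. x2 = -6 is outside [-11, -7]  no
9. x2 = -6 is in {-6, -3, -8, -10, -4}  yes
10. x5 = -2 > -5, so we need x3 ≤ 11; but x3 = 12 > 11  no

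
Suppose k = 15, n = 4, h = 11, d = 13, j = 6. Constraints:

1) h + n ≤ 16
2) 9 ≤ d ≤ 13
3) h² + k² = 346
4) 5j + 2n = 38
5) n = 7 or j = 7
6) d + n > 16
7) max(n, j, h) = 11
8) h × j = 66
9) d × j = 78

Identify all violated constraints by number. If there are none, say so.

The assignment fails constraint 5.

1) h + n = 11 + 4 = 15; 15 ≤ 16 — holds.
2) d = 13 lies in [9, 13] — holds.
3) h² + k² = 11² + 15² = 121 + 225 = 346 — holds.
4) 5j + 2n = 5(6) + 2(4) = 38 — holds.
5) n = 4 ≠ 7 and j = 6 ≠ 7; both disjuncts false — fails.
6) d + n = 13 + 4 = 17; 17 > 16 — holds.
7) max(4, 6, 11) = 11 — holds.
8) h × j = 11 × 6 = 66 — holds.
9) d × j = 13 × 6 = 78 — holds.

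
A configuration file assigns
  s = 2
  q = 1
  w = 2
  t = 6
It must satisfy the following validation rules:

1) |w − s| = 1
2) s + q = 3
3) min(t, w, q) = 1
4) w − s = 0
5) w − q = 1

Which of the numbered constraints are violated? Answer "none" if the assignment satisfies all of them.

1) |2 − 2| = 0, not 1  no
2) s + q = 2 + 1 = 3  yes
3) min(6, 2, 1) = 1  yes
4) w − s = 2 − 2 = 0  yes
5) w − q = 2 − 1 = 1  yes

Constraint 1 does not hold.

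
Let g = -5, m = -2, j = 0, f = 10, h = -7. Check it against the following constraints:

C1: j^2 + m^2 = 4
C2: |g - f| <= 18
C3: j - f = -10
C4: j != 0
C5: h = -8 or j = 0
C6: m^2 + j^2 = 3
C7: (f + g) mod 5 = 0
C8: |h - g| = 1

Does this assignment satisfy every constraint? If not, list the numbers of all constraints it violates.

No — constraints 4, 6, and 8 are not satisfied.

C1: j^2 + m^2 = 0^2 + (-2)^2 = 0 + 4 = 4  holds
C2: |-5 - 10| = 15; 15 ≤ 18  holds
C3: j - f = 0 - 10 = -10  holds
C4: j = 0, but 0 is required to differ  fails
C5: h = -7 ≠ -8, but j = 0 = 0 (second disjunct)  holds
C6: m^2 + j^2 = (-2)^2 + 0^2 = 4 + 0 = 4, not 3  fails
C7: f + g = 5; 5 mod 5 = 0  holds
C8: |-7 - (-5)| = 2, not 1  fails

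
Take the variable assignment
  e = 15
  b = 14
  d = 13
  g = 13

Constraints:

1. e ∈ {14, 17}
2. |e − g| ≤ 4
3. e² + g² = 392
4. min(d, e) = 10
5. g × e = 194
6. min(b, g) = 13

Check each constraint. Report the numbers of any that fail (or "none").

1. e = 15 is not in {14, 17}  no
2. |15 − 13| = 2; 2 ≤ 4  yes
3. e² + g² = 15² + 13² = 225 + 169 = 394, not 392  no
4. min(13, 15) = 13, not 10  no
5. g × e = 13 × 15 = 195, not 194  no
6. min(14, 13) = 13  yes

No — constraints 1, 3, 4, and 5 are not satisfied.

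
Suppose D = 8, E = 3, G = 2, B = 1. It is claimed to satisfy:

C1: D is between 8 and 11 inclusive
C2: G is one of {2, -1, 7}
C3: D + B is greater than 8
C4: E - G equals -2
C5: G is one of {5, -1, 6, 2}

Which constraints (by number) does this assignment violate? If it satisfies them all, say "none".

Violated: 4.

C1: D = 8 lies in [8, 11]  true
C2: G = 2 is in {2, -1, 7}  true
C3: D + B = 8 + 1 = 9; 9 > 8  true
C4: E - G = 3 - 2 = 1, not -2  false
C5: G = 2 is in {5, -1, 6, 2}  true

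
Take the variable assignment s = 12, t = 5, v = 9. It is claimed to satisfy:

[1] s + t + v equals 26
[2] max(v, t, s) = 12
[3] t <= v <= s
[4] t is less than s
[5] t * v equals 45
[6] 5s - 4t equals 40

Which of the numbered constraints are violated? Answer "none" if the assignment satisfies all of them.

All constraints are satisfied.

[1] s + t + v = 12 + 5 + 9 = 26 — holds.
[2] max(9, 5, 12) = 12 — holds.
[3] values 5 <= 9 <= 12 — holds.
[4] t = 5, s = 12; 5 < 12 — holds.
[5] t * v = 5 * 9 = 45 — holds.
[6] 5s - 4t = 5(12) - 4(5) = 40 — holds.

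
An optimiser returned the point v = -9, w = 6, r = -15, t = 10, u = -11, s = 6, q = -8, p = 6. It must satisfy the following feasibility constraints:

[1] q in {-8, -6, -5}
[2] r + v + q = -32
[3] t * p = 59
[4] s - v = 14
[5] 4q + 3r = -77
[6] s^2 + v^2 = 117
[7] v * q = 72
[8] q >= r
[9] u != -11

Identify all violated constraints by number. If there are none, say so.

The assignment fails constraints 3, 4, and 9.

[1] q = -8 is in {-8, -6, -5}  true
[2] r + v + q = -15 + (-9) + (-8) = -32  true
[3] t * p = 10 * 6 = 60, not 59  false
[4] s - v = 6 - (-9) = 15, not 14  false
[5] 4q + 3r = 4(-8) + 3(-15) = -77  true
[6] s^2 + v^2 = 6^2 + (-9)^2 = 36 + 81 = 117  true
[7] v * q = -9 * (-8) = 72  true
[8] q = -8, r = -15; -8 ≥ -15  true
[9] u = -11, but -11 is required to differ  false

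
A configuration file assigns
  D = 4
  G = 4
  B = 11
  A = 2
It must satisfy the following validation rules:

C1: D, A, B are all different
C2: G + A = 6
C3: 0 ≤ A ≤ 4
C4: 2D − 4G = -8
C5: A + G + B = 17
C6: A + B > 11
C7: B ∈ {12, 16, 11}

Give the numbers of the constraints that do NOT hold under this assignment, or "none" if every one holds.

C1: values 4, 2, 11 are pairwise distinct — holds.
C2: G + A = 4 + 2 = 6 — holds.
C3: A = 2 lies in [0, 4] — holds.
C4: 2D − 4G = 2(4) − 4(4) = -8 — holds.
C5: A + G + B = 2 + 4 + 11 = 17 — holds.
C6: A + B = 2 + 11 = 13; 13 > 11 — holds.
C7: B = 11 is in {12, 16, 11} — holds.

All constraints are satisfied.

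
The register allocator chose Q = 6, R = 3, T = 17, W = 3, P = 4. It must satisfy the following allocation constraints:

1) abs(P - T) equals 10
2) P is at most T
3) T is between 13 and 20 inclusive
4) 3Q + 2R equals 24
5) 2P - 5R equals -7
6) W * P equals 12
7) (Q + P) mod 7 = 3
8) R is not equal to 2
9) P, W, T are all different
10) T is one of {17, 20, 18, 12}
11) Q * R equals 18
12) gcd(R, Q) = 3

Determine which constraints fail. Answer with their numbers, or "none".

The assignment fails constraint 1.

1) abs(4 - 17) = 13, not 10 — violated.
2) P = 4, T = 17; 4 ≤ 17 — satisfied.
3) T = 17 lies in [13, 20] — satisfied.
4) 3Q + 2R = 3(6) + 2(3) = 24 — satisfied.
5) 2P - 5R = 2(4) - 5(3) = -7 — satisfied.
6) W * P = 3 * 4 = 12 — satisfied.
7) Q + P = 10; 10 mod 7 = 3 — satisfied.
8) R = 3, and 3 ≠ 2 — satisfied.
9) values 4, 3, 17 are pairwise distinct — satisfied.
10) T = 17 is in {17, 20, 18, 12} — satisfied.
11) Q * R = 6 * 3 = 18 — satisfied.
12) gcd(3, 6) = 3 — satisfied.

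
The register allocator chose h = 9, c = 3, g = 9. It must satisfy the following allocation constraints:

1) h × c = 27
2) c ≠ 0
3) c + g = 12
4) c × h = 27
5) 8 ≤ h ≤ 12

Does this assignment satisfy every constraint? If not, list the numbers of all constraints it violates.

1) h × c = 9 × 3 = 27  true
2) c = 3, and 3 ≠ 0  true
3) c + g = 3 + 9 = 12  true
4) c × h = 3 × 9 = 27  true
5) h = 9 lies in [8, 12]  true

Yes — all constraints hold.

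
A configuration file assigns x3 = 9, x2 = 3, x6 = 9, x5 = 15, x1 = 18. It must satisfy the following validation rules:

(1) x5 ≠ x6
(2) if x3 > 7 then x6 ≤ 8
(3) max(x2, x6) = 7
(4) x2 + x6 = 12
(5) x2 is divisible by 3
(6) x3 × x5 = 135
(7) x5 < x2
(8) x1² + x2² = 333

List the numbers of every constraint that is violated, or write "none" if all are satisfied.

(1) x5 = 15, x6 = 9; distinct — OK.
(2) x3 = 9 > 7, so we need x6 ≤ 8; but x6 = 9 > 8 — violated.
(3) max(3, 9) = 9, not 7 — violated.
(4) x2 + x6 = 3 + 9 = 12 — OK.
(5) 3 / 3 = 1, so 3 divides 3 — OK.
(6) x3 × x5 = 9 × 15 = 135 — OK.
(7) x5 = 15, x2 = 3; 15 ≥ 3 (want <) — violated.
(8) x1² + x2² = 18² + 3² = 324 + 9 = 333 — OK.

Violated: 2, 3, 7.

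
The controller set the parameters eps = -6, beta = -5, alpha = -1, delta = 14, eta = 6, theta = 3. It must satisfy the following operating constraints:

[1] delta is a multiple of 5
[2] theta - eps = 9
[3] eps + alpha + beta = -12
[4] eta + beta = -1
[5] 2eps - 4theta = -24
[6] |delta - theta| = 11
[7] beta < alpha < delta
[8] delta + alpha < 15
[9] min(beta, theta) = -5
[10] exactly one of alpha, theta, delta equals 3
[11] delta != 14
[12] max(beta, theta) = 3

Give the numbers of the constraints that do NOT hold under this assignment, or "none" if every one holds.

No — constraints 1, 4, 11 are not satisfied.

[1] 14 = 5*2 + 4, so 5 does not divide 14  false
[2] theta - eps = 3 - (-6) = 9  true
[3] eps + alpha + beta = -6 + (-1) + (-5) = -12  true
[4] eta + beta = 6 + (-5) = 1, not -1  false
[5] 2eps - 4theta = 2(-6) - 4(3) = -24  true
[6] |14 - 3| = 11  true
[7] values -5 < -1 < 14  true
[8] delta + alpha = 14 + (-1) = 13; 13 < 15  true
[9] min(-5, 3) = -5  true
[10] alpha=-1, theta=3, delta=14; 1 of them equals 3  true
[11] delta = 14, but 14 is required to differ  false
[12] max(-5, 3) = 3  true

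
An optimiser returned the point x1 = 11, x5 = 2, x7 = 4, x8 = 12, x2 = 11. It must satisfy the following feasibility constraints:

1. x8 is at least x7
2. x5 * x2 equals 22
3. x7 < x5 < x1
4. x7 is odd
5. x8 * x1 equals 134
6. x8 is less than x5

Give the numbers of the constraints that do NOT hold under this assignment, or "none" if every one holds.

Constraints 3, 4, 5, and 6 are violated.

1. x8 = 12, x7 = 4; 12 ≥ 4  ✔
2. x5 * x2 = 2 * 11 = 22  ✔
3. values 4, 2, 11; x7 = 4 is not < x5 = 2  ✘
4. x7 = 4 is even  ✘
5. x8 * x1 = 12 * 11 = 132, not 134  ✘
6. x8 = 12, x5 = 2; 12 ≥ 2 (want <)  ✘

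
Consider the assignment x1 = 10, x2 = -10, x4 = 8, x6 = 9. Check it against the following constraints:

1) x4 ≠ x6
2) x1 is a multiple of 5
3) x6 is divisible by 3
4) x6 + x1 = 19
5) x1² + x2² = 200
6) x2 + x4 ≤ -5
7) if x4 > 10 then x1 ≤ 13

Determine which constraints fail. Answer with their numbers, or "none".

1) x4 = 8, x6 = 9; distinct — holds.
2) 10 / 5 = 2, so 5 divides 10 — holds.
3) 9 / 3 = 3, so 3 divides 9 — holds.
4) x6 + x1 = 9 + 10 = 19 — holds.
5) x1² + x2² = 10² + (-10)² = 100 + 100 = 200 — holds.
6) x2 + x4 = -10 + 8 = -2; -2 > -5, bound -5 not met — fails.
7) x4 = 8, not > 10; antecedent false, conditional vacuously true — holds.

No — constraint 6 is not satisfied.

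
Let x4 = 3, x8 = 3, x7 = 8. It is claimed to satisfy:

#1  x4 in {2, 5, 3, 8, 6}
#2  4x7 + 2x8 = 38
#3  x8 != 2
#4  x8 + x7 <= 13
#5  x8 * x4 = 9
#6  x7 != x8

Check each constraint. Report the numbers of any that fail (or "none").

No violations.

#1 x4 = 3 is in {2, 5, 3, 8, 6}  true
#2 4x7 + 2x8 = 4(8) + 2(3) = 38  true
#3 x8 = 3, and 3 ≠ 2  true
#4 x8 + x7 = 3 + 8 = 11; 11 ≤ 13  true
#5 x8 * x4 = 3 * 3 = 9  true
#6 x7 = 8, x8 = 3; distinct  true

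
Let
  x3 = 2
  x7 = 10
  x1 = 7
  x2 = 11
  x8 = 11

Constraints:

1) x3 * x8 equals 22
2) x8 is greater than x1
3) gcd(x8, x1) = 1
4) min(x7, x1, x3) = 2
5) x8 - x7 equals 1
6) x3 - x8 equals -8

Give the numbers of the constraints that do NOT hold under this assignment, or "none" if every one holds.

No — constraint 6 is not satisfied.

1) x3 * x8 = 2 * 11 = 22 — satisfied.
2) x8 = 11, x1 = 7; 11 > 7 — satisfied.
3) gcd(11, 7) = 1 — satisfied.
4) min(10, 7, 2) = 2 — satisfied.
5) x8 - x7 = 11 - 10 = 1 — satisfied.
6) x3 - x8 = 2 - 11 = -9, not -8 — violated.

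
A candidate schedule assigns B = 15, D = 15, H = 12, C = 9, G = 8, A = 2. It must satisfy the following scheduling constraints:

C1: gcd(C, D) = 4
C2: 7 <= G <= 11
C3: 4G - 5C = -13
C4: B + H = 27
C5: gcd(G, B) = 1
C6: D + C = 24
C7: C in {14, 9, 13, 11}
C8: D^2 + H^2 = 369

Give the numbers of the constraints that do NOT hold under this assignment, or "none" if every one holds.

C1: gcd(9, 15) = 3, not 4  fails
C2: G = 8 lies in [7, 11]  holds
C3: 4G - 5C = 4(8) - 5(9) = -13  holds
C4: B + H = 15 + 12 = 27  holds
C5: gcd(8, 15) = 1  holds
C6: D + C = 15 + 9 = 24  holds
C7: C = 9 is in {14, 9, 13, 11}  holds
C8: D^2 + H^2 = 15^2 + 12^2 = 225 + 144 = 369  holds

No — constraint 1 is not satisfied.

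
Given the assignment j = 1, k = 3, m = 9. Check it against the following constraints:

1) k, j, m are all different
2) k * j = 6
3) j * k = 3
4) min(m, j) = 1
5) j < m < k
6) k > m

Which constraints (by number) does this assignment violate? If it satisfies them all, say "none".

1) values 3, 1, 9 are pairwise distinct — holds.
2) k * j = 3 * 1 = 3, not 6 — fails.
3) j * k = 1 * 3 = 3 — holds.
4) min(9, 1) = 1 — holds.
5) values 1, 9, 3; m = 9 is not < k = 3 — fails.
6) k = 3, m = 9; 3 ≤ 9 (want >) — fails.

Constraints 2, 5, and 6 are violated.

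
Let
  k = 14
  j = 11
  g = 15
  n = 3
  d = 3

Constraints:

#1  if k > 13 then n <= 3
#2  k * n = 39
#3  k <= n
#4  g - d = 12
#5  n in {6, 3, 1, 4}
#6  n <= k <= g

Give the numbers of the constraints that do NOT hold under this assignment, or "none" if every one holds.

Violated: 2 and 3.

#1 k = 14 > 13, so we need n ≤ 3; n = 3 ≤ 3  holds
#2 k * n = 14 * 3 = 42, not 39  fails
#3 k = 14, n = 3; 14 > 3 (want ≤)  fails
#4 g - d = 15 - 3 = 12  holds
#5 n = 3 is in {6, 3, 1, 4}  holds
#6 values 3 <= 14 <= 15  holds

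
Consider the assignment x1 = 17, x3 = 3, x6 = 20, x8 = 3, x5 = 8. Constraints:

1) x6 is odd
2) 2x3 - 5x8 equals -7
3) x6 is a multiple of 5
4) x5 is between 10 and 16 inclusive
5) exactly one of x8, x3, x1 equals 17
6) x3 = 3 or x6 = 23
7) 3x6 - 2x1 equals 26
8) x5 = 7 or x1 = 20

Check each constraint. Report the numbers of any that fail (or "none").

1) x6 = 20 is even — does not hold.
2) 2x3 - 5x8 = 2(3) - 5(3) = -9, not -7 — does not hold.
3) 20 / 5 = 4, so 5 divides 20 — holds.
4) x5 = 8 is outside [10, 16] — does not hold.
5) x8=3, x3=3, x1=17; 1 of them equals 17 — holds.
6) x3 = 3 = 3 (first disjunct) — holds.
7) 3x6 - 2x1 = 3(20) - 2(17) = 26 — holds.
8) x5 = 8 ≠ 7 and x1 = 17 ≠ 20; both disjuncts false — does not hold.

The assignment fails constraints 1, 2, 4, and 8.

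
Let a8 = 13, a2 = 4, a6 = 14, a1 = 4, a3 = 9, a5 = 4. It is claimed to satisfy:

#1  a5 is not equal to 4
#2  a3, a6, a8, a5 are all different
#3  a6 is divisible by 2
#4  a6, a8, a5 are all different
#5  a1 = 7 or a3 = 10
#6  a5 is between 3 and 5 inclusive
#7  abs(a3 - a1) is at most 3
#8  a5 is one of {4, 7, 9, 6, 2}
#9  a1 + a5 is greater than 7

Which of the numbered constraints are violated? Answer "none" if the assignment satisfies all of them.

No — constraints 1, 5, and 7 are not satisfied.

#1 a5 = 4, but 4 is required to differ — violated.
#2 values 9, 14, 13, 4 are pairwise distinct — OK.
#3 14 / 2 = 7, so 2 divides 14 — OK.
#4 values 14, 13, 4 are pairwise distinct — OK.
#5 a1 = 4 ≠ 7 and a3 = 9 ≠ 10; both disjuncts false — violated.
#6 a5 = 4 lies in [3, 5] — OK.
#7 abs(9 - 4) = 5; 5 > 3, exceeds bound 3 — violated.
#8 a5 = 4 is in {4, 7, 9, 6, 2} — OK.
#9 a1 + a5 = 4 + 4 = 8; 8 > 7 — OK.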